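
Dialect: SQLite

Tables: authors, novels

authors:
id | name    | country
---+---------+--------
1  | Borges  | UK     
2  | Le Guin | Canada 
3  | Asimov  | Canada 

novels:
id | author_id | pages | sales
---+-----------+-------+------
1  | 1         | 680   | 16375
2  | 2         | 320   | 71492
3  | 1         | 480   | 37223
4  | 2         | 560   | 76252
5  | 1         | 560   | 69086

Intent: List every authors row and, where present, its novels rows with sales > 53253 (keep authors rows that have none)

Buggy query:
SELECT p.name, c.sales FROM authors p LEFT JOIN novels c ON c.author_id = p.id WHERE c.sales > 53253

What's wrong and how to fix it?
Bug: A WHERE condition on the right-hand table after LEFT JOIN drops unmatched parents

Fix: Put 'c.sales > 53253' in the JOIN's ON clause instead of WHERE

Corrected query:
SELECT p.name, c.sales FROM authors p LEFT JOIN novels c ON c.author_id = p.id AND c.sales > 53253

Result:
name    | sales
--------+------
Borges  | 69086
Le Guin | 71492
Le Guin | 76252
Asimov  | NULL 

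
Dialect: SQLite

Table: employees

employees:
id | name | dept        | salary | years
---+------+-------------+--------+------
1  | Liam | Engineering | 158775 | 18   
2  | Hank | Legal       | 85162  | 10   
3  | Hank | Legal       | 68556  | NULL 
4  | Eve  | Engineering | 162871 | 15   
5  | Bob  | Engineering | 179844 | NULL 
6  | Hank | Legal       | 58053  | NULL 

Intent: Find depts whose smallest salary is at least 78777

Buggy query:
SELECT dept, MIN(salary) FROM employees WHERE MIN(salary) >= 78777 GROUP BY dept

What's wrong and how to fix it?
Bug: Aggregates like MIN are computed per group after WHERE runs

Fix: Replace WHERE with HAVING after the GROUP BY

Corrected query:
SELECT dept, MIN(salary) FROM employees GROUP BY dept HAVING MIN(salary) >= 78777

Result:
dept        | MIN(salary)
------------+------------
Engineering | 158775     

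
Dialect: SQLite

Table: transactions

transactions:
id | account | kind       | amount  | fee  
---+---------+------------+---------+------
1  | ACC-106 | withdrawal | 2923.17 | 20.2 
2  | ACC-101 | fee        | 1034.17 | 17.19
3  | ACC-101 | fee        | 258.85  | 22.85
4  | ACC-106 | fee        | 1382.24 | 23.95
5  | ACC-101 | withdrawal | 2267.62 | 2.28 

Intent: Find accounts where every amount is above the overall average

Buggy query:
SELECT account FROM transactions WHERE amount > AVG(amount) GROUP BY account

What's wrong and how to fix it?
Bug: AVG() is an aggregate; it can't sit directly in WHERE

Fix: Use a subquery for AVG and a HAVING MIN(...) filter so the condition holds for every row in the group

Corrected query:
SELECT account FROM transactions GROUP BY account HAVING MIN(amount) > (SELECT AVG(amount) FROM transactions)

Result:
(no rows)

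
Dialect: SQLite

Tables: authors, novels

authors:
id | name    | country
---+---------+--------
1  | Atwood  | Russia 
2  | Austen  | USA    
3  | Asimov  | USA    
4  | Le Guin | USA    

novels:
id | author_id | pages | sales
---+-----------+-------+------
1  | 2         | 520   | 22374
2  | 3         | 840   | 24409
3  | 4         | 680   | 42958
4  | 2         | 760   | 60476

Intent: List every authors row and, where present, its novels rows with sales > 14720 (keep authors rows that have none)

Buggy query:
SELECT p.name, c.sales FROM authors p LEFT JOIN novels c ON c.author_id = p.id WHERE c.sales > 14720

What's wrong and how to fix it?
Bug: A WHERE condition on the right-hand table after LEFT JOIN drops unmatched parents

Fix: Put 'c.sales > 14720' in the JOIN's ON clause instead of WHERE

Corrected query:
SELECT p.name, c.sales FROM authors p LEFT JOIN novels c ON c.author_id = p.id AND c.sales > 14720

Result:
name    | sales
--------+------
Atwood  | NULL 
Austen  | 22374
Austen  | 60476
Asimov  | 24409
Le Guin | 42958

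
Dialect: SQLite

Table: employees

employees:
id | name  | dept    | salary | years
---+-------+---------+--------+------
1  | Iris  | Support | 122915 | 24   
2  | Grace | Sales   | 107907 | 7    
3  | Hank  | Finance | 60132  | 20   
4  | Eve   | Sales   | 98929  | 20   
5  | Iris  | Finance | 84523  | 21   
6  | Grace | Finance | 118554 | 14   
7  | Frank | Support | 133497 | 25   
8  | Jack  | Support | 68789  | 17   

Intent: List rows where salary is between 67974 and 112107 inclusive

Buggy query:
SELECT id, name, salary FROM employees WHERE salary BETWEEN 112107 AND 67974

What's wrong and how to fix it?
Bug: BETWEEN expects the lower bound first; with 112107 AND 67974 the range is empty

Fix: Write BETWEEN 67974 AND 112107

Corrected query:
SELECT id, name, salary FROM employees WHERE salary BETWEEN 67974 AND 112107

Result:
id | name  | salary
---+-------+-------
2  | Grace | 107907
4  | Eve   | 98929 
5  | Iris  | 84523 
8  | Jack  | 68789 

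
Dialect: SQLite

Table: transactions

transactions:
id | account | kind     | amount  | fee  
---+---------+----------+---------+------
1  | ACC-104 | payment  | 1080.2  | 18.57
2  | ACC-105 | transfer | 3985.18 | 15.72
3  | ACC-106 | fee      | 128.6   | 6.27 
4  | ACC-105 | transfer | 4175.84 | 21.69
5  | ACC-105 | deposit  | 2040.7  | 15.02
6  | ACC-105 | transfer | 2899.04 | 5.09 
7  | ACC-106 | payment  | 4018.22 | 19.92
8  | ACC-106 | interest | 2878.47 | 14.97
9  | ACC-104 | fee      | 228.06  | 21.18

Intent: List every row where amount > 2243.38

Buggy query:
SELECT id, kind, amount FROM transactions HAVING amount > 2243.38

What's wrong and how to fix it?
Bug: This is a non-aggregate query (no GROUP BY, no aggregates), so in SQLite the HAVING clause is invalid here; a row-level condition belongs in WHERE

Fix: Use WHERE for row-level filtering

Corrected query:
SELECT id, kind, amount FROM transactions WHERE amount > 2243.38

Result:
id | kind     | amount 
---+----------+--------
2  | transfer | 3985.18
4  | transfer | 4175.84
6  | transfer | 2899.04
7  | payment  | 4018.22
8  | interest | 2878.47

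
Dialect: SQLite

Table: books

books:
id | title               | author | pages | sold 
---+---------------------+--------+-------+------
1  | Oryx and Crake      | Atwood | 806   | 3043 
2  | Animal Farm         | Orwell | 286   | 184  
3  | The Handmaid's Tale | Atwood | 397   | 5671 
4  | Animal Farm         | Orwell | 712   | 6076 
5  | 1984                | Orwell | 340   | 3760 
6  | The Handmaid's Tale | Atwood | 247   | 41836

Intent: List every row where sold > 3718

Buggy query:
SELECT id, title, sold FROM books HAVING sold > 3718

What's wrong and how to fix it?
Bug: HAVING filters the output of aggregation, but this query has no GROUP BY and no aggregate functions, so SQLite rejects it (HAVING clause on a non-aggregate query); the condition here is per row

Fix: Use WHERE for row-level filtering

Corrected query:
SELECT id, title, sold FROM books WHERE sold > 3718

Result:
id | title               | sold 
---+---------------------+------
3  | The Handmaid's Tale | 5671 
4  | Animal Farm         | 6076 
5  | 1984                | 3760 
6  | The Handmaid's Tale | 41836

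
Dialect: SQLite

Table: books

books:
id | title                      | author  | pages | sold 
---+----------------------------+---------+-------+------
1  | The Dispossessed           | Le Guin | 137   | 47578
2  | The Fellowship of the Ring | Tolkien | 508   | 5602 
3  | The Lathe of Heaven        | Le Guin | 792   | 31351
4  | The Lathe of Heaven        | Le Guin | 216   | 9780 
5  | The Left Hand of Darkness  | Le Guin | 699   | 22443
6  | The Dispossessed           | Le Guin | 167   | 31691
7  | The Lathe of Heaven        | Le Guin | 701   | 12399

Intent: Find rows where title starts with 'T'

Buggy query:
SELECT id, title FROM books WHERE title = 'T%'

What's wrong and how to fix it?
Bug: '=' compares the literal string including the % character; pattern matching needs LIKE

Fix: Use LIKE for wildcard pattern matching

Corrected query:
SELECT id, title FROM books WHERE title LIKE 'T%'

Result:
id | title                     
---+---------------------------
1  | The Dispossessed          
2  | The Fellowship of the Ring
3  | The Lathe of Heaven       
4  | The Lathe of Heaven       
5  | The Left Hand of Darkness 
6  | The Dispossessed          
7  | The Lathe of Heaven       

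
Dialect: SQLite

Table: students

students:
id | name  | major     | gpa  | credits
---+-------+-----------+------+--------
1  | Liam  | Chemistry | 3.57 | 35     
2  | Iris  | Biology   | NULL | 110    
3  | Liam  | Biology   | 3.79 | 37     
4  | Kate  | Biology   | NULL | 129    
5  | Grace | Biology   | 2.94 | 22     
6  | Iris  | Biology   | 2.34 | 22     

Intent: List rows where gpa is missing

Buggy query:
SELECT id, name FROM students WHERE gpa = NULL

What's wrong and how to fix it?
Bug: '= NULL' is always unknown in SQL three-valued logic, so no rows match

Fix: Use IS NULL to test for NULL

Corrected query:
SELECT id, name FROM students WHERE gpa IS NULL

Result:
id | name
---+-----
2  | Iris
4  | Kate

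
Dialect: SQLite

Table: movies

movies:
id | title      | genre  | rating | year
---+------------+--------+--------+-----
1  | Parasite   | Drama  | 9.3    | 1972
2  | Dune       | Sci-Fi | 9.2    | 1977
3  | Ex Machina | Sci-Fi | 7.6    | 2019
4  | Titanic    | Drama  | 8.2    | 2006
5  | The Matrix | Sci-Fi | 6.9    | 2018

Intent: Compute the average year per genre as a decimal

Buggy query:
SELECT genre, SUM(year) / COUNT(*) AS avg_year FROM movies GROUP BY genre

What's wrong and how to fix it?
Bug: SUM(year) and COUNT(*) are both integers; the division truncates the fractional part

Fix: Cast one side to REAL so the division keeps the fractional part

Corrected query:
SELECT genre, SUM(year) * 1.0 / COUNT(*) AS avg_year FROM movies GROUP BY genre

Result:
genre  | avg_year   
-------+------------
Drama  | 1989       
Sci-Fi | 2004.666667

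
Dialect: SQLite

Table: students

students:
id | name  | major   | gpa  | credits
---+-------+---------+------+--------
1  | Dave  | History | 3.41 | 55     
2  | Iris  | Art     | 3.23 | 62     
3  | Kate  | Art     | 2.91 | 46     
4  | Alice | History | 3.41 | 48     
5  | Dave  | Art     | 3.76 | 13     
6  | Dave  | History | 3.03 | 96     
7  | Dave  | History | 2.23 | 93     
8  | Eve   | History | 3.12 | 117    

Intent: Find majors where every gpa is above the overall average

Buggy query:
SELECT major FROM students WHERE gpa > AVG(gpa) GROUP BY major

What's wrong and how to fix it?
Bug: WHERE evaluates per row before aggregation, so AVG() is unavailable

Fix: Use a subquery for AVG and a HAVING MIN(...) filter so the condition holds for every row in the group

Corrected query:
SELECT major FROM students GROUP BY major HAVING MIN(gpa) > (SELECT AVG(gpa) FROM students)

Result:
(no rows)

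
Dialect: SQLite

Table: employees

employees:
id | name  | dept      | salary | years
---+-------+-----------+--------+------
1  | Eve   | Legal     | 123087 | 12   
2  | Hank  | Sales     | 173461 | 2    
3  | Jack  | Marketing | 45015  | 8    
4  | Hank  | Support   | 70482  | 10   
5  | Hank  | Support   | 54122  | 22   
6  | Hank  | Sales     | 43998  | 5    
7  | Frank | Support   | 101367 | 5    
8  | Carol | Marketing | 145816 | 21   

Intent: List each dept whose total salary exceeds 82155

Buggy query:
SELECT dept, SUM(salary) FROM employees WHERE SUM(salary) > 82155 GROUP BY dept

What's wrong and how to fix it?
Bug: Aggregate functions cannot appear in a WHERE clause

Fix: Use HAVING (which filters groups after aggregation) instead of WHERE

Corrected query:
SELECT dept, SUM(salary) FROM employees GROUP BY dept HAVING SUM(salary) > 82155

Result:
dept      | SUM(salary)
----------+------------
Legal     | 123087     
Marketing | 190831     
Sales     | 217459     
Support   | 225971     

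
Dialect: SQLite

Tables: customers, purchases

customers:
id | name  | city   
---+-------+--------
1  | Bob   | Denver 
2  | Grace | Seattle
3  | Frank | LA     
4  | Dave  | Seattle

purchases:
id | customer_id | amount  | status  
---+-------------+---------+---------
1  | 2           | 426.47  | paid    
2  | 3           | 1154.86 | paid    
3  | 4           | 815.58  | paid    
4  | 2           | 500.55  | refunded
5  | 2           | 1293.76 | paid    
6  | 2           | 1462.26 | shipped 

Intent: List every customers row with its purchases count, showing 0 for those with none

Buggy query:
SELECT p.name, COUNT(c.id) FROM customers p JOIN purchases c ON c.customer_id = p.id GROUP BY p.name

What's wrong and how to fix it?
Bug: An inner join excludes parents with zero children

Fix: Switch to LEFT JOIN to retain unmatched parent rows

Corrected query:
SELECT p.name, COUNT(c.id) FROM customers p LEFT JOIN purchases c ON c.customer_id = p.id GROUP BY p.name

Result:
name  | COUNT(c.id)
------+------------
Bob   | 0          
Dave  | 1          
Frank | 1          
Grace | 4          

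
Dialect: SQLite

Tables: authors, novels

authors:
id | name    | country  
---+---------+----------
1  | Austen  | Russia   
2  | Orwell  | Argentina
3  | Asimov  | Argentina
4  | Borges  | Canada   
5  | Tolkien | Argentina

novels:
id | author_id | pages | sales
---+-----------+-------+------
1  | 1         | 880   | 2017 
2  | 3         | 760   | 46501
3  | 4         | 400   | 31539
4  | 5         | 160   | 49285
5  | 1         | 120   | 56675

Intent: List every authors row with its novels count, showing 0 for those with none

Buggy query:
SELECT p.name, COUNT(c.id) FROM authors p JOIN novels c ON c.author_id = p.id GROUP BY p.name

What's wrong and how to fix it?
Bug: An inner join excludes parents with zero children

Fix: Use LEFT JOIN so parents without children still appear (COUNT(c.id) gives 0)

Corrected query:
SELECT p.name, COUNT(c.id) FROM authors p LEFT JOIN novels c ON c.author_id = p.id GROUP BY p.name

Result:
name    | COUNT(c.id)
--------+------------
Asimov  | 1          
Austen  | 2          
Borges  | 1          
Orwell  | 0          
Tolkien | 1          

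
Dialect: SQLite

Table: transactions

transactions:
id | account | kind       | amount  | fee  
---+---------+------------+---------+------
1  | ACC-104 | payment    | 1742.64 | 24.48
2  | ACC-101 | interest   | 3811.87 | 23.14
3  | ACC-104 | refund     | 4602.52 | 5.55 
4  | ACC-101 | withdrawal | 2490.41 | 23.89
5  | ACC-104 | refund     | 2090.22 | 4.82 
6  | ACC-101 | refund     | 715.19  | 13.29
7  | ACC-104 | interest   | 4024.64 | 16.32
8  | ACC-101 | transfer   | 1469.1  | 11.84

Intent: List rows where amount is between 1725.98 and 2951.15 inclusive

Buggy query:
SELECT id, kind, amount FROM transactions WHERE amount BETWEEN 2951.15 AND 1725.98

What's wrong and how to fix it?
Bug: BETWEEN expects the lower bound first; with 2951.15 AND 1725.98 the range is empty

Fix: Swap the bounds so the smaller value comes first

Corrected query:
SELECT id, kind, amount FROM transactions WHERE amount BETWEEN 1725.98 AND 2951.15

Result:
id | kind       | amount 
---+------------+--------
1  | payment    | 1742.64
4  | withdrawal | 2490.41
5  | refund     | 2090.22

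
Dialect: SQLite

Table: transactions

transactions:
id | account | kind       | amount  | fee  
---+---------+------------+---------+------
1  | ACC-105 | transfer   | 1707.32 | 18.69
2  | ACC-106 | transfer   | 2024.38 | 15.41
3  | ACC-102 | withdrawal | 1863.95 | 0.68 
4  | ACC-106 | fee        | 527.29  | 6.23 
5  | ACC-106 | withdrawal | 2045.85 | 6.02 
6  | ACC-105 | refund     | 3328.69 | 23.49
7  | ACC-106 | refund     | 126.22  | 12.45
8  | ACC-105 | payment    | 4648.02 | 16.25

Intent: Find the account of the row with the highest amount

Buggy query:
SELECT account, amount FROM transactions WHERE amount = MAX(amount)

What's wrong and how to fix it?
Bug: WHERE is evaluated per row; an aggregate over the whole table isn't defined there

Fix: Wrap MAX in a scalar subquery so WHERE compares against a single value

Corrected query:
SELECT account, amount FROM transactions WHERE amount = (SELECT MAX(amount) FROM transactions)

Result:
account | amount 
--------+--------
ACC-105 | 4648.02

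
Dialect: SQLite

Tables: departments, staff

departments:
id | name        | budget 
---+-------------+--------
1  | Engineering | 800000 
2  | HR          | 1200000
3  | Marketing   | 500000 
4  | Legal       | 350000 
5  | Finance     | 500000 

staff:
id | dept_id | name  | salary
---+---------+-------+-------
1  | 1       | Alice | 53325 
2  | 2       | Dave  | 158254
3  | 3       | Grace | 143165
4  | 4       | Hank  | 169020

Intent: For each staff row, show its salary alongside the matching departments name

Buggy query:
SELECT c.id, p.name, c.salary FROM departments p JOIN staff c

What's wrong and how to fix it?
Bug: JOIN with no ON clause produces a cartesian product; every staff row pairs with every departments row

Fix: Specify the join condition linking the foreign key to the parent id

Corrected query:
SELECT c.id, p.name, c.salary FROM departments p JOIN staff c ON c.dept_id = p.id

Result:
id | name        | salary
---+-------------+-------
1  | Engineering | 53325 
2  | HR          | 158254
3  | Marketing   | 143165
4  | Legal       | 169020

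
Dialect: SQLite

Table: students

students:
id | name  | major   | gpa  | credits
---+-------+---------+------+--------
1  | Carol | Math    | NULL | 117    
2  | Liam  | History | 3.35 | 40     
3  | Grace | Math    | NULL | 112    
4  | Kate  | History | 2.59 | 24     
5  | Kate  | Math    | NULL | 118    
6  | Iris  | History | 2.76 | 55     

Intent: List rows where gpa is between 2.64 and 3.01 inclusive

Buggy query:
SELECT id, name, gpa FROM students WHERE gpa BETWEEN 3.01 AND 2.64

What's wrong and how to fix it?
Bug: BETWEEN expects the lower bound first; with 3.01 AND 2.64 the range is empty

Fix: Swap the bounds so the smaller value comes first

Corrected query:
SELECT id, name, gpa FROM students WHERE gpa BETWEEN 2.64 AND 3.01

Result:
id | name | gpa 
---+------+-----
6  | Iris | 2.76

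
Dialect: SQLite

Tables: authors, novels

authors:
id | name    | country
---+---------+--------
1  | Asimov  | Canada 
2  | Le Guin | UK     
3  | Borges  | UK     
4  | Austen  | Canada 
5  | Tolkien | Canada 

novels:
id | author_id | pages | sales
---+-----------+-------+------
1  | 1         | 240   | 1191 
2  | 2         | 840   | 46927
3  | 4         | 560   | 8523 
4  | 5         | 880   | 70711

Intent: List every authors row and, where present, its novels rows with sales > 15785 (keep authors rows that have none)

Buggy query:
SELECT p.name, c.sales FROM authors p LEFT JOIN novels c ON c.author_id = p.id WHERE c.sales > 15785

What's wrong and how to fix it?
Bug: A WHERE condition on the right-hand table after LEFT JOIN drops unmatched parents

Fix: Put 'c.sales > 15785' in the JOIN's ON clause instead of WHERE

Corrected query:
SELECT p.name, c.sales FROM authors p LEFT JOIN novels c ON c.author_id = p.id AND c.sales > 15785

Result:
name    | sales
--------+------
Asimov  | NULL 
Le Guin | 46927
Borges  | NULL 
Austen  | NULL 
Tolkien | 70711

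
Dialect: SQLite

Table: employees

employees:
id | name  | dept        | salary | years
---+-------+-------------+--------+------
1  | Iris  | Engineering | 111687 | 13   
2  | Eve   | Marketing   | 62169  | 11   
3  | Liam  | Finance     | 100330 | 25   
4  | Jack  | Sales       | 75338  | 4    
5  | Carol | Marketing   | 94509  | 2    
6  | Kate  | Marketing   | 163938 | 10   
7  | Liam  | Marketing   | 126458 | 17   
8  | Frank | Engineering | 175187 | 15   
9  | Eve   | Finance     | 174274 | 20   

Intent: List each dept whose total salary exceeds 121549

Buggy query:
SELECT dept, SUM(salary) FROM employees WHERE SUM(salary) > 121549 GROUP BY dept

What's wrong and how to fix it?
Bug: WHERE runs before GROUP BY, so aggregates aren't available there

Fix: Use HAVING (which filters groups after aggregation) instead of WHERE

Corrected query:
SELECT dept, SUM(salary) FROM employees GROUP BY dept HAVING SUM(salary) > 121549

Result:
dept        | SUM(salary)
------------+------------
Engineering | 286874     
Finance     | 274604     
Marketing   | 447074     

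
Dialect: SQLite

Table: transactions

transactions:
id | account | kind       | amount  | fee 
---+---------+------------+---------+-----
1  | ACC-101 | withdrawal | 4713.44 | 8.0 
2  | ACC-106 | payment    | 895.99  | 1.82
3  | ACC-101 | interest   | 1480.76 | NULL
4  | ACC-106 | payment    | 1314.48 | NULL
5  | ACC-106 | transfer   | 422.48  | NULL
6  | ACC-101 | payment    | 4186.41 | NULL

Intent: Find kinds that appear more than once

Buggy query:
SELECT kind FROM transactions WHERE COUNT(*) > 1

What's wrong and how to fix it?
Bug: COUNT(*) is an aggregate and cannot be used in WHERE

Fix: GROUP BY kind, then filter groups with HAVING COUNT(*) > 1

Corrected query:
SELECT kind FROM transactions GROUP BY kind HAVING COUNT(*) > 1

Result:
kind   
-------
payment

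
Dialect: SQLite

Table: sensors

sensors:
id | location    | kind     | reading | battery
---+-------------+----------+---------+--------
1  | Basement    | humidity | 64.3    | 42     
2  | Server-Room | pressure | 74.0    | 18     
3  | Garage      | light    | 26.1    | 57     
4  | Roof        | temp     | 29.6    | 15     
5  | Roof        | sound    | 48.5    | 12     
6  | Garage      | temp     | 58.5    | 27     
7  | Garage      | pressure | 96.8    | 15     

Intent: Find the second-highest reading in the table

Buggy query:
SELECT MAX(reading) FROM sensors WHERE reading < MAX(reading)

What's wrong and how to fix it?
Bug: MAX(reading) on the right of the comparison is an aggregate-in-WHERE error

Fix: Compute the overall MAX in a subquery, then take MAX of rows below it

Corrected query:
SELECT MAX(reading) FROM sensors WHERE reading < (SELECT MAX(reading) FROM sensors)

Result:
MAX(reading)
------------
74          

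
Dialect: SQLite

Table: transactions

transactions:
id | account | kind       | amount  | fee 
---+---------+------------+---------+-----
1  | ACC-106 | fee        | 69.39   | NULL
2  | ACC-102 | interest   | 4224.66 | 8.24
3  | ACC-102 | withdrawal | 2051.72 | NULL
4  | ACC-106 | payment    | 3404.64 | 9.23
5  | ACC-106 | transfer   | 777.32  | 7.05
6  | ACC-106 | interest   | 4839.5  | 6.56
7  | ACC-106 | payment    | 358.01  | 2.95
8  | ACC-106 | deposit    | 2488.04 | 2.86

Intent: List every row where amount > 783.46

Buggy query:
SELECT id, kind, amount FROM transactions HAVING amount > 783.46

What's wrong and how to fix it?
Bug: This is a non-aggregate query (no GROUP BY, no aggregates), so in SQLite the HAVING clause is invalid here; a row-level condition belongs in WHERE

Fix: Replace HAVING with WHERE since the condition applies to individual rows

Corrected query:
SELECT id, kind, amount FROM transactions WHERE amount > 783.46

Result:
id | kind       | amount 
---+------------+--------
2  | interest   | 4224.66
3  | withdrawal | 2051.72
4  | payment    | 3404.64
6  | interest   | 4839.5 
8  | deposit    | 2488.04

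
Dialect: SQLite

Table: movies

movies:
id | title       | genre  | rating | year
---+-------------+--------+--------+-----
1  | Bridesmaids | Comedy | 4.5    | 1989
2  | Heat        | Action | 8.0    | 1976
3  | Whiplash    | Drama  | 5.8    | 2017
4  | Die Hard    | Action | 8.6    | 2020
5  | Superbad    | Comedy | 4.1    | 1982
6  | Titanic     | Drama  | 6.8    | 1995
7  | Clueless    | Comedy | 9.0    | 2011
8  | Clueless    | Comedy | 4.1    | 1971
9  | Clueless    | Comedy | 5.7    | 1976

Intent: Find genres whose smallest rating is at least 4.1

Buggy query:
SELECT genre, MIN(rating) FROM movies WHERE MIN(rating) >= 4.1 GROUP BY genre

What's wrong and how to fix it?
Bug: MIN() in WHERE is a misuse of aggregate

Fix: Replace WHERE with HAVING after the GROUP BY

Corrected query:
SELECT genre, MIN(rating) FROM movies GROUP BY genre HAVING MIN(rating) >= 4.1

Result:
genre  | MIN(rating)
-------+------------
Action | 8          
Comedy | 4.1        
Drama  | 5.8        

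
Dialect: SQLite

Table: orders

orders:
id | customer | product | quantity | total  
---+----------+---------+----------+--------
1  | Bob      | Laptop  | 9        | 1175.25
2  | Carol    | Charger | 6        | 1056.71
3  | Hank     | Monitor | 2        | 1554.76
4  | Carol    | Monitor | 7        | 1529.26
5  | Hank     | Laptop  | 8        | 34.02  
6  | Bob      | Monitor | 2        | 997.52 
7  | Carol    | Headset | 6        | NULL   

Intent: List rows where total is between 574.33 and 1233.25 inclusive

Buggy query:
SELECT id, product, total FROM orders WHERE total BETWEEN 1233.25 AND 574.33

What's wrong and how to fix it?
Bug: The bounds are reversed; BETWEEN a AND b requires a <= b to match anything

Fix: Swap the bounds so the smaller value comes first

Corrected query:
SELECT id, product, total FROM orders WHERE total BETWEEN 574.33 AND 1233.25

Result:
id | product | total  
---+---------+--------
1  | Laptop  | 1175.25
2  | Charger | 1056.71
6  | Monitor | 997.52 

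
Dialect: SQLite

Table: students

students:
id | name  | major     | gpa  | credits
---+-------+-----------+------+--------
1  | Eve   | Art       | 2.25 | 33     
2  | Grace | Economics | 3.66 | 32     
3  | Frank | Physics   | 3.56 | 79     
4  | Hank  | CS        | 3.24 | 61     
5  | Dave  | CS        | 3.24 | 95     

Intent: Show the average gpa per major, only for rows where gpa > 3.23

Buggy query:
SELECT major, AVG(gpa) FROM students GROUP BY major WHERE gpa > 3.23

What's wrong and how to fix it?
Bug: Row-level WHERE must come before GROUP BY in the clause order

Fix: Place WHERE between FROM and GROUP BY

Corrected query:
SELECT major, AVG(gpa) FROM students WHERE gpa > 3.23 GROUP BY major

Result:
major     | AVG(gpa)
----------+---------
CS        | 3.24    
Economics | 3.66    
Physics   | 3.56    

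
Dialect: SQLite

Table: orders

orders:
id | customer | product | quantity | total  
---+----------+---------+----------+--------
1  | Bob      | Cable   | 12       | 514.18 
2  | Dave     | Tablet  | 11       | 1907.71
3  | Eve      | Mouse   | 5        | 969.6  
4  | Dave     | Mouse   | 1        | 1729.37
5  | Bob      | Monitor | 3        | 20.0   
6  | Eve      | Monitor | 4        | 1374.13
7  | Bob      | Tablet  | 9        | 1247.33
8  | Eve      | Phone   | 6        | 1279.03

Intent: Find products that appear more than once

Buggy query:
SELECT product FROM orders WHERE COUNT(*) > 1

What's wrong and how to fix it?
Bug: COUNT(*) is an aggregate and cannot be used in WHERE

Fix: GROUP BY product, then filter groups with HAVING COUNT(*) > 1

Corrected query:
SELECT product FROM orders GROUP BY product HAVING COUNT(*) > 1

Result:
product
-------
Monitor
Mouse  
Tablet 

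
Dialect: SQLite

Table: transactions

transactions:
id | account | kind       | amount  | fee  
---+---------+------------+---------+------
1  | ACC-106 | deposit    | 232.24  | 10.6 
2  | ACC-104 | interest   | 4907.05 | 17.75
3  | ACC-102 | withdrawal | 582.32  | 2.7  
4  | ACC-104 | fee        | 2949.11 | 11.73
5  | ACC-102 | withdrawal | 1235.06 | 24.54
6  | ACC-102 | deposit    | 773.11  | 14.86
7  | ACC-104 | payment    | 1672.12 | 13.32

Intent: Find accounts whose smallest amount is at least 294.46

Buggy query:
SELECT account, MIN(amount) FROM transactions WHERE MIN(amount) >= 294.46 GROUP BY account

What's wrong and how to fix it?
Bug: Aggregates like MIN are computed per group after WHERE runs

Fix: Use HAVING for the per-group MIN condition

Corrected query:
SELECT account, MIN(amount) FROM transactions GROUP BY account HAVING MIN(amount) >= 294.46

Result:
account | MIN(amount)
--------+------------
ACC-102 | 582.32     
ACC-104 | 1672.12    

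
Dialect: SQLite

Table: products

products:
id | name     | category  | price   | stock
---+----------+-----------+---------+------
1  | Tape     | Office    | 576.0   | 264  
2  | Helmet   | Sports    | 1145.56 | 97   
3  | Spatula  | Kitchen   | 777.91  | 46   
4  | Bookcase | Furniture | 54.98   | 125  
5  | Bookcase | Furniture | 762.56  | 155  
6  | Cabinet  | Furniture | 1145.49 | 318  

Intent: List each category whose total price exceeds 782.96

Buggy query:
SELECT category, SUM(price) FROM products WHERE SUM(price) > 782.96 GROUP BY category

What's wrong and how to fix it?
Bug: SUM(price) is an aggregate, but WHERE filters rows before aggregation

Fix: Move the aggregate condition to a HAVING clause

Corrected query:
SELECT category, SUM(price) FROM products GROUP BY category HAVING SUM(price) > 782.96

Result:
category  | SUM(price)
----------+-----------
Furniture | 1963.03   
Sports    | 1145.56   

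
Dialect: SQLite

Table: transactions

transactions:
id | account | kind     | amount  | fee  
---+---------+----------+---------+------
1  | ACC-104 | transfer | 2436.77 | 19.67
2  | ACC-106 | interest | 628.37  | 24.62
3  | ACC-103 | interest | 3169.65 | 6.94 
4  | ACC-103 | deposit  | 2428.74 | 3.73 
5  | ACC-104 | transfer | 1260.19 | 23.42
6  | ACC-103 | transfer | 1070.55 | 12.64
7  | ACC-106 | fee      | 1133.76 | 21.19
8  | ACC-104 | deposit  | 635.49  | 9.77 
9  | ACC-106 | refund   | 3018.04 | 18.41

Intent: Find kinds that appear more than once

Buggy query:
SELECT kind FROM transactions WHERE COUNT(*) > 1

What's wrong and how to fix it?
Bug: COUNT(*) is an aggregate and cannot be used in WHERE

Fix: Group first, then use HAVING for the count condition

Corrected query:
SELECT kind FROM transactions GROUP BY kind HAVING COUNT(*) > 1

Result:
kind    
--------
deposit 
interest
transfer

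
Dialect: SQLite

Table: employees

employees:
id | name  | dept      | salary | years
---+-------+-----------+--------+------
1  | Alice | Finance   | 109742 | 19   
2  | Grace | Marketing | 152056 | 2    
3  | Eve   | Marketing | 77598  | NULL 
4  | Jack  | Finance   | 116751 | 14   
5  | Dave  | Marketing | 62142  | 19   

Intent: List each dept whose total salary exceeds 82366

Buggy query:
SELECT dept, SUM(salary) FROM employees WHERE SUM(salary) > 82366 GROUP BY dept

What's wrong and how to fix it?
Bug: WHERE runs before GROUP BY, so aggregates aren't available there

Fix: Use HAVING (which filters groups after aggregation) instead of WHERE

Corrected query:
SELECT dept, SUM(salary) FROM employees GROUP BY dept HAVING SUM(salary) > 82366

Result:
dept      | SUM(salary)
----------+------------
Finance   | 226493     
Marketing | 291796     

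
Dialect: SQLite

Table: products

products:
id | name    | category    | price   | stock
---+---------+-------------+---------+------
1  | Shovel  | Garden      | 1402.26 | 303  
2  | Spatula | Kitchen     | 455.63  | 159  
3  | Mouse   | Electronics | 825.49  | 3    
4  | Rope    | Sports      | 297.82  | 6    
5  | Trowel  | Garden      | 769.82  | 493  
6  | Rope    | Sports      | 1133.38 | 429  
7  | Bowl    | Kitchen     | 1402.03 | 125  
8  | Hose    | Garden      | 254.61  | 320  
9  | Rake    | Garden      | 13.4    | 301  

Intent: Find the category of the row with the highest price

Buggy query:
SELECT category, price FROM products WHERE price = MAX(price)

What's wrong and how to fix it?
Bug: MAX(price) is an aggregate and cannot be used directly in WHERE

Fix: Wrap MAX in a scalar subquery so WHERE compares against a single value

Corrected query:
SELECT category, price FROM products WHERE price = (SELECT MAX(price) FROM products)

Result:
category | price  
---------+--------
Garden   | 1402.26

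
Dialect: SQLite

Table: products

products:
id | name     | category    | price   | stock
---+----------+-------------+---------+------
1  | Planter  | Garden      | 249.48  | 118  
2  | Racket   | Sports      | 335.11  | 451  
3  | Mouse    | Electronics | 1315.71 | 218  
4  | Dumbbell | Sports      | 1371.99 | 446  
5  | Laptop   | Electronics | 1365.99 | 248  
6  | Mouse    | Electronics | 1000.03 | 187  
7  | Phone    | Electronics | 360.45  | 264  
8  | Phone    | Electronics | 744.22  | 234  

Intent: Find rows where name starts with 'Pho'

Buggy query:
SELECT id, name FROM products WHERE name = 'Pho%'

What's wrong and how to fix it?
Bug: Wildcards only work with LIKE; '=' treats '%' as a literal character

Fix: Replace '=' with LIKE so 'Pho%' is treated as a pattern

Corrected query:
SELECT id, name FROM products WHERE name LIKE 'Pho%'

Result:
id | name 
---+------
7  | Phone
8  | Phone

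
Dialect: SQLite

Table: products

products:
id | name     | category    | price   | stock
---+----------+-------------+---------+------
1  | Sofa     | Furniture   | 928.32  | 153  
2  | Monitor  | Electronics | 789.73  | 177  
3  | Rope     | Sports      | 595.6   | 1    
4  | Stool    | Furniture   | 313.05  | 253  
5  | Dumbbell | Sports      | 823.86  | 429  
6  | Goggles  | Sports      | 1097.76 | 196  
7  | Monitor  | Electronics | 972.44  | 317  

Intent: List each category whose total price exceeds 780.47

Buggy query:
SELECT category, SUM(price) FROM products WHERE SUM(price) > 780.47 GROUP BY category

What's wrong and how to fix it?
Bug: SUM(price) is an aggregate, but WHERE filters rows before aggregation

Fix: Move the aggregate condition to a HAVING clause

Corrected query:
SELECT category, SUM(price) FROM products GROUP BY category HAVING SUM(price) > 780.47

Result:
category    | SUM(price)
------------+-----------
Electronics | 1762.17   
Furniture   | 1241.37   
Sports      | 2517.22   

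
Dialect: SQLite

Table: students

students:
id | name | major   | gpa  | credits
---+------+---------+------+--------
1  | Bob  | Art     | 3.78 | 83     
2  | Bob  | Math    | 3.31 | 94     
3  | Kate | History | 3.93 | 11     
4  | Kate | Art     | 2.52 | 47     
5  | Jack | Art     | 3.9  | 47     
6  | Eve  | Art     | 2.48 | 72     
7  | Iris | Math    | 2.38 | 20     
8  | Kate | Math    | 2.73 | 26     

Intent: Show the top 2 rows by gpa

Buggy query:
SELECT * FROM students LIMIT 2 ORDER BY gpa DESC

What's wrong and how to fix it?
Bug: ORDER BY cannot follow LIMIT; LIMIT is the final clause

Fix: Sort with ORDER BY, then apply LIMIT

Corrected query:
SELECT * FROM students ORDER BY gpa DESC LIMIT 2

Result:
id | name | major   | gpa  | credits
---+------+---------+------+--------
3  | Kate | History | 3.93 | 11     
5  | Jack | Art     | 3.9  | 47     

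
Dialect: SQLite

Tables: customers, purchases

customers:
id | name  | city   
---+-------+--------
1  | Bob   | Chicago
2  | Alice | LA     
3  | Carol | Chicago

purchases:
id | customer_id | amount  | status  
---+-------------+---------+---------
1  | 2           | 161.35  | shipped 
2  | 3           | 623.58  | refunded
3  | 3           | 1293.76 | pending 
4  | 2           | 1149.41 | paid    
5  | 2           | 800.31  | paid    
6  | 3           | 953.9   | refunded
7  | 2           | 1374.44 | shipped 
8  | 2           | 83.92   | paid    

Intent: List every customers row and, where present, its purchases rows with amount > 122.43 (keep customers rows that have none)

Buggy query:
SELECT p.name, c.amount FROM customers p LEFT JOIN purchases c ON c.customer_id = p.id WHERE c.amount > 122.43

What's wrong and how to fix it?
Bug: A WHERE condition on the right-hand table after LEFT JOIN drops unmatched parents

Fix: Move the right-table condition into the ON clause so unmatched parents are kept

Corrected query:
SELECT p.name, c.amount FROM customers p LEFT JOIN purchases c ON c.customer_id = p.id AND c.amount > 122.43

Result:
name  | amount 
------+--------
Bob   | NULL   
Alice | 161.35 
Alice | 800.31 
Alice | 1149.41
Alice | 1374.44
Carol | 623.58 
Carol | 953.9  
Carol | 1293.76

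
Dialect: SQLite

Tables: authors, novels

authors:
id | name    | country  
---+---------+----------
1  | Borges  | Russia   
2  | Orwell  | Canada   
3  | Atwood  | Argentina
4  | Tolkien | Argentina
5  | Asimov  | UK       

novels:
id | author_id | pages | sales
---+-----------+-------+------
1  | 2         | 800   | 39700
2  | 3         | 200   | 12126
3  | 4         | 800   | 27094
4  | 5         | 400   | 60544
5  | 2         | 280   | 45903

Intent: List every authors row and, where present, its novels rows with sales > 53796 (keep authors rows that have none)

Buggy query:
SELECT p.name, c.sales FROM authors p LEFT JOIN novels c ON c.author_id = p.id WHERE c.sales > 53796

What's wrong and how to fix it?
Bug: A WHERE condition on the right-hand table after LEFT JOIN drops unmatched parents

Fix: Move the right-table condition into the ON clause so unmatched parents are kept

Corrected query:
SELECT p.name, c.sales FROM authors p LEFT JOIN novels c ON c.author_id = p.id AND c.sales > 53796

Result:
name    | sales
--------+------
Borges  | NULL 
Orwell  | NULL 
Atwood  | NULL 
Tolkien | NULL 
Asimov  | 60544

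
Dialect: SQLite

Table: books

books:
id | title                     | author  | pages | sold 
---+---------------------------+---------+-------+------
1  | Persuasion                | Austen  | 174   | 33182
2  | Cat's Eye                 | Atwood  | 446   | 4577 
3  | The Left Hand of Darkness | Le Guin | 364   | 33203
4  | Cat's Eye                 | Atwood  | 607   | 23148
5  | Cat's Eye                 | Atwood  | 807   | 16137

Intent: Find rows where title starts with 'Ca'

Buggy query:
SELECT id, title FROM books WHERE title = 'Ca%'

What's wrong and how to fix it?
Bug: Wildcards only work with LIKE; '=' treats '%' as a literal character

Fix: Replace '=' with LIKE so 'Ca%' is treated as a pattern

Corrected query:
SELECT id, title FROM books WHERE title LIKE 'Ca%'

Result:
id | title    
---+----------
2  | Cat's Eye
4  | Cat's Eye
5  | Cat's Eye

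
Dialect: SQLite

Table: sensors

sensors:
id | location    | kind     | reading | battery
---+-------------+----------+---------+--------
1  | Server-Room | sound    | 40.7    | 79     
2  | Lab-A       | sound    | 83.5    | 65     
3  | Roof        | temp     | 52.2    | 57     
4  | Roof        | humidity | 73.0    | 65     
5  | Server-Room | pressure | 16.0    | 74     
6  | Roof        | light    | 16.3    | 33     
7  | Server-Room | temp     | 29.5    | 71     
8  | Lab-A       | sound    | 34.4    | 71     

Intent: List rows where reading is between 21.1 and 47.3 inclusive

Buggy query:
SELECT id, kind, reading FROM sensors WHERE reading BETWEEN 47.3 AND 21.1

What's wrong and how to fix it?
Bug: BETWEEN expects the lower bound first; with 47.3 AND 21.1 the range is empty

Fix: Write BETWEEN 21.1 AND 47.3

Corrected query:
SELECT id, kind, reading FROM sensors WHERE reading BETWEEN 21.1 AND 47.3

Result:
id | kind  | reading
---+-------+--------
1  | sound | 40.7   
7  | temp  | 29.5   
8  | sound | 34.4   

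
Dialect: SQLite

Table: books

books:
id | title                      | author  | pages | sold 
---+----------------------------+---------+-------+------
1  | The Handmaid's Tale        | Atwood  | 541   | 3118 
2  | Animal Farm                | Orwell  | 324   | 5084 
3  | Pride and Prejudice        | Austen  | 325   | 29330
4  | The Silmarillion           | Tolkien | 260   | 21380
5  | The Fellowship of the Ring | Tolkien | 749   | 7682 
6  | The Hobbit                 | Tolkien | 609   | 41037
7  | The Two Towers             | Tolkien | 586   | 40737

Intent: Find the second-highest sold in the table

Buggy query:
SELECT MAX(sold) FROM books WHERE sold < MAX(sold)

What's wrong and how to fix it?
Bug: The inner MAX is an aggregate inside WHERE, which is not allowed

Fix: Put the inner MAX in a scalar subquery

Corrected query:
SELECT MAX(sold) FROM books WHERE sold < (SELECT MAX(sold) FROM books)

Result:
MAX(sold)
---------
40737    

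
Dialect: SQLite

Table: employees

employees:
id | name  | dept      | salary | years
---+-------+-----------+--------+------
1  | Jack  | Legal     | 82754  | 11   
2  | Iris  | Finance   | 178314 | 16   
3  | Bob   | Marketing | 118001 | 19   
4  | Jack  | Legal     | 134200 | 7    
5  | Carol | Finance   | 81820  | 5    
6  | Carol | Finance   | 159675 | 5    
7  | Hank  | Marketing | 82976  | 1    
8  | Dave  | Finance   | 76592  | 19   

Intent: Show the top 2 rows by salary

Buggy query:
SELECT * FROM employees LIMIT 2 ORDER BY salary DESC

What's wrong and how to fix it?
Bug: ORDER BY cannot follow LIMIT; LIMIT is the final clause

Fix: Swap the clauses: ORDER BY first, then LIMIT

Corrected query:
SELECT * FROM employees ORDER BY salary DESC LIMIT 2

Result:
id | name  | dept    | salary | years
---+-------+---------+--------+------
2  | Iris  | Finance | 178314 | 16   
6  | Carol | Finance | 159675 | 5    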